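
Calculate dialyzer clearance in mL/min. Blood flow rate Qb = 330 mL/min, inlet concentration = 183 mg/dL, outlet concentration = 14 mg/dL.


K = Qb * (Cb_in - Cb_out) / Cb_in
K = 330 * (183 - 14) / 183
K = 304.8 mL/min


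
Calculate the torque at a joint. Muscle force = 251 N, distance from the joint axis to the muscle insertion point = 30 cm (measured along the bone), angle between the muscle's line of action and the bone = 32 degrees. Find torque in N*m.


Torque = F * d * sin(theta)   (moment arm = d*sin(theta))
d = 30 cm = 0.3 m
Torque = 251 * 0.3 * sin(32)
Torque = 39.9 N*m


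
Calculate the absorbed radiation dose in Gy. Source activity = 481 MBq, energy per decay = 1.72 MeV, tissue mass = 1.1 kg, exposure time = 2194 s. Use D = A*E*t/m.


A = 481 MBq = 4.8100e+08 Bq
E = 1.72 MeV = 2.75544e-13 J
D = A*E*t/m = 4.8100e+08*2.75544e-13*2194/1.1
D = 0.2644 Gy


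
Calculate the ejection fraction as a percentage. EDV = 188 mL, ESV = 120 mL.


SV = EDV - ESV = 188 - 120 = 68 mL
EF = SV/EDV * 100 = 68/188 * 100
EF = 36.17%


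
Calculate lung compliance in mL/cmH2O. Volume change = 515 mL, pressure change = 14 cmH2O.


C = dV / dP
C = 515 / 14
C = 36.79 mL/cmH2O


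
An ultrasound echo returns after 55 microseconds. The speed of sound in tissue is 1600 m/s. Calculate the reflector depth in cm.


depth = c * t / 2
t = 55 us = 5.5000e-05 s
depth = 1600 * 5.5000e-05 / 2
depth = 0.044 m = 4.4 cm


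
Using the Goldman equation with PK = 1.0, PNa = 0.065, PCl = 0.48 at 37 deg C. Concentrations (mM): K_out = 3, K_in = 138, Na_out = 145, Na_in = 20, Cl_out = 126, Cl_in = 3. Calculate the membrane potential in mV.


Vm = (RT/F)*ln((PK*Ko + PNa*Nao + PCl*Cli)/(PK*Ki + PNa*Nai + PCl*Clo))
Numer = 13.865, Denom = 199.78
Vm = -71.3 mV


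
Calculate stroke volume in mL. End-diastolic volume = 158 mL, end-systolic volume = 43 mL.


SV = EDV - ESV
SV = 158 - 43
SV = 115 mL


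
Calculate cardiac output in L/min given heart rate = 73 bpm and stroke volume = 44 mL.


CO = HR * SV
CO = 73 * 44 / 1000
CO = 3.212 L/min


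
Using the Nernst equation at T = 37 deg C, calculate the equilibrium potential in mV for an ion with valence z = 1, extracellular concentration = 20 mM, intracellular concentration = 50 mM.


E = (RT/(zF)) * ln(C_out/C_in)
T = 37 + 273.15 = 310.15 K
E = (8.314 * 310.15 / (1 * 96485)) * ln(20/50)
E = -24.49 mV


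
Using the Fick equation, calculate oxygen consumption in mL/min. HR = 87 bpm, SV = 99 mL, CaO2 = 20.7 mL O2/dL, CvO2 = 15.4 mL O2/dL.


CO = HR*SV = 87*99/1000 = 8.613 L/min
a-v O2 diff = 20.7 - 15.4 = 5.3 mL/dL
VO2 = CO * (CaO2-CvO2) * 10 dL/L
VO2 = 8.613 * 5.3 * 10
VO2 = 456.5 mL/min


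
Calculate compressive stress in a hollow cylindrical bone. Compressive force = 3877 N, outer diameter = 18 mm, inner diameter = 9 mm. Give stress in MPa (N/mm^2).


A = pi*(r_o^2 - r_i^2)
r_o = 9 mm, r_i = 4.5 mm
A = 190.852 mm^2
sigma = F/A = 3877 / 190.852
sigma = 20.31 MPa


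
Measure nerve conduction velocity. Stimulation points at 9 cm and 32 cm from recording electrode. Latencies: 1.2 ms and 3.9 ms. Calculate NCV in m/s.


Distance = (32 - 9) / 100 = 0.23 m
dt = (3.9 - 1.2) / 1000 = 0.0027 s
NCV = dist / dt = 85.19 m/s


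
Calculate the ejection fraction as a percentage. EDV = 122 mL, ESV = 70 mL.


SV = EDV - ESV = 122 - 70 = 52 mL
EF = SV/EDV * 100 = 52/122 * 100
EF = 42.62%


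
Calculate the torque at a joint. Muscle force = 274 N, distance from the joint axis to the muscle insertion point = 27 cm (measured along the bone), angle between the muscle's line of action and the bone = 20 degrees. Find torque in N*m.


Torque = F * d * sin(theta)   (moment arm = d*sin(theta))
d = 27 cm = 0.27 m
Torque = 274 * 0.27 * sin(20)
Torque = 25.3 N*m


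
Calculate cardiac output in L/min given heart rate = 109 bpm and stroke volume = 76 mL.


CO = HR * SV
CO = 109 * 76 / 1000
CO = 8.284 L/min


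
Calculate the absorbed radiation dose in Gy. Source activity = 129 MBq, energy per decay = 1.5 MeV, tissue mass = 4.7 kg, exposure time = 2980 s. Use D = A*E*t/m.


A = 129 MBq = 1.2900e+08 Bq
E = 1.5 MeV = 2.403e-13 J
D = A*E*t/m = 1.2900e+08*2.403e-13*2980/4.7
D = 0.01965 Gy


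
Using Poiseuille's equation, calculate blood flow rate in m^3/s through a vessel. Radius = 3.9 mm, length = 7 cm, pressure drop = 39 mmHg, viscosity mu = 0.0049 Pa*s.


Q = pi*r^4*dP / (8*mu*L)
r = 0.0039 m, L = 0.07 m
dP = 39 mmHg = 5199.558 Pa
Q = 0.001377 m^3/s


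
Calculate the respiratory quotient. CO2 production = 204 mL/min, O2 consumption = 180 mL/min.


RQ = VCO2 / VO2
RQ = 204 / 180
RQ = 1.133


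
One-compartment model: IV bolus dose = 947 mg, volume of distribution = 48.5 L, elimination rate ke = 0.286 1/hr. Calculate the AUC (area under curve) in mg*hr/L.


C0 = Dose/Vd = 947/48.5 = 19.5258 mg/L
AUC = C0/ke = 19.5258/0.286
AUC = 68.27 mg*hr/L


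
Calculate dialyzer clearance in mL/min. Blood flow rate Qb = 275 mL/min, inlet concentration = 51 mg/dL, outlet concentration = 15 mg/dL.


K = Qb * (Cb_in - Cb_out) / Cb_in
K = 275 * (51 - 15) / 51
K = 194.1 mL/min


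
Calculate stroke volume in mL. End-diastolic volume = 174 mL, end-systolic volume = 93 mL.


SV = EDV - ESV
SV = 174 - 93
SV = 81 mL


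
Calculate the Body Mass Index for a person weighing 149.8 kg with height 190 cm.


BMI = weight / height^2
height = 190 cm = 1.9 m
BMI = 149.8 / 1.9^2
BMI = 41.5 kg/m^2


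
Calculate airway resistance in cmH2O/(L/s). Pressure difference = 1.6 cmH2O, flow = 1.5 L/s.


R = dP / flow
R = 1.6 / 1.5
R = 1.067 cmH2O/(L/s)


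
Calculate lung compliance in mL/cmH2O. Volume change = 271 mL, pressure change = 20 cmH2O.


C = dV / dP
C = 271 / 20
C = 13.55 mL/cmH2O


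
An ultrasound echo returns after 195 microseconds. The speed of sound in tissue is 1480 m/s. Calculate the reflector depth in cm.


depth = c * t / 2
t = 195 us = 1.9500e-04 s
depth = 1480 * 1.9500e-04 / 2
depth = 0.1443 m = 14.43 cm


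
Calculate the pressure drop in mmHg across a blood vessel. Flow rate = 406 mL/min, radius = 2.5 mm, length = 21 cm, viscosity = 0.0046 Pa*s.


dP = 8*mu*L*Q / (pi*r^4)
Q = 406 mL/min = 6.76667e-06 m^3/s
dP = 426.12 Pa = 426.12 / 133.322 mmHg = 3.196 mmHg


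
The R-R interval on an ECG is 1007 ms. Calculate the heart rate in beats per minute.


HR = 60 / RR_interval(s)
RR = 1007 ms = 1.007 s
HR = 60 / 1.007 = 59.58 bpm


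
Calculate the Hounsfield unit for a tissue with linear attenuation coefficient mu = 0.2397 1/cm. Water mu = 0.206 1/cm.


HU = ((mu_tissue - mu_water) / mu_water) * 1000
HU = ((0.2397 - 0.206) / 0.206) * 1000
HU = 163.6


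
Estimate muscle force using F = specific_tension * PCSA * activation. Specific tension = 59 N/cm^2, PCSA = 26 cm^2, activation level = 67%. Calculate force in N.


F = sigma * PCSA * activation
F = 59 * 26 * 0.67
F = 1028 N


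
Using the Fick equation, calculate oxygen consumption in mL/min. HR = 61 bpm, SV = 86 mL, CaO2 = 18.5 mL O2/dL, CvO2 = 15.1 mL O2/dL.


CO = HR*SV = 61*86/1000 = 5.246 L/min
a-v O2 diff = 18.5 - 15.1 = 3.4 mL/dL
VO2 = CO * (CaO2-CvO2) * 10 dL/L
VO2 = 5.246 * 3.4 * 10
VO2 = 178.4 mL/min


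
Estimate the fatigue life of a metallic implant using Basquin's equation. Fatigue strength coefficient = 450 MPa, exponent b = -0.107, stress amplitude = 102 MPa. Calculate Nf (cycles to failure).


sigma_a = sigma_f' * (2Nf)^b
2Nf = (sigma_a/sigma_f')^(1/b)
2Nf = (102/450)^(1/-0.107)
2Nf = 1057826.4
Nf = 5.289e+05


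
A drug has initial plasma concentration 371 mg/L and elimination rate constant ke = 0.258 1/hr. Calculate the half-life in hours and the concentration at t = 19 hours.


t_half = ln(2) / ke = 0.693147 / 0.258 = 2.687 hr
C(t) = C0 * exp(-ke*t) = 371 * exp(-0.258*19)
C(19) = 2.757 mg/L


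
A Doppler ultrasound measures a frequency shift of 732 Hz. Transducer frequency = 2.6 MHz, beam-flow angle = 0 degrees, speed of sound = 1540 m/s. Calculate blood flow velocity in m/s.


v = fd * c / (2 * f0 * cos(theta))
v = 732 * 1540 / (2 * 2.6000e+06 * cos(0))
v = 0.2168 m/s


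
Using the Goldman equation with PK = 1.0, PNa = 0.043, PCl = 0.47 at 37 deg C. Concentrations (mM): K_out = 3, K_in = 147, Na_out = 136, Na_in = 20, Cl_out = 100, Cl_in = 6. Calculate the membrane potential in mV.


Vm = (RT/F)*ln((PK*Ko + PNa*Nao + PCl*Cli)/(PK*Ki + PNa*Nai + PCl*Clo))
Numer = 11.668, Denom = 194.86
Vm = -75.24 mV


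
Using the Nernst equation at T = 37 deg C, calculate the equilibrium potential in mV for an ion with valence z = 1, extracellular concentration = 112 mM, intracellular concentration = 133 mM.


E = (RT/(zF)) * ln(C_out/C_in)
T = 37 + 273.15 = 310.15 K
E = (8.314 * 310.15 / (1 * 96485)) * ln(112/133)
E = -4.593 mV


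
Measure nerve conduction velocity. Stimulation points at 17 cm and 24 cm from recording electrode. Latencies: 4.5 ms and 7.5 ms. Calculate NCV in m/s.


Distance = (24 - 17) / 100 = 0.07 m
dt = (7.5 - 4.5) / 1000 = 0.003 s
NCV = dist / dt = 23.33 m/s


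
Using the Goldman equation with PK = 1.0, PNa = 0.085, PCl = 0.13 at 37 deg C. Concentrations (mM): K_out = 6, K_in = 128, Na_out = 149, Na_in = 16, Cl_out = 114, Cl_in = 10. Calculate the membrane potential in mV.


Vm = (RT/F)*ln((PK*Ko + PNa*Nao + PCl*Cli)/(PK*Ki + PNa*Nai + PCl*Clo))
Numer = 19.965, Denom = 144.18
Vm = -52.84 mV


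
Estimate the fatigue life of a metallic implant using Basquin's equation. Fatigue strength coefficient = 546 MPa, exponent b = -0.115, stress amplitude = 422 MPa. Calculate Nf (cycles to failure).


sigma_a = sigma_f' * (2Nf)^b
2Nf = (sigma_a/sigma_f')^(1/b)
2Nf = (422/546)^(1/-0.115)
2Nf = 9.3944473
Nf = 4.697


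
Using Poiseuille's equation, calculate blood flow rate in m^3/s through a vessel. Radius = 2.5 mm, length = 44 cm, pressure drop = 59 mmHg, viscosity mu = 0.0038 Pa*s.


Q = pi*r^4*dP / (8*mu*L)
r = 0.0025 m, L = 0.44 m
dP = 59 mmHg = 7865.998 Pa
Q = 7.2167e-05 m^3/s


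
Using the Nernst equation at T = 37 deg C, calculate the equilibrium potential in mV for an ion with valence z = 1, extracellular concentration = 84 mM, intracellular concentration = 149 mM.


E = (RT/(zF)) * ln(C_out/C_in)
T = 37 + 273.15 = 310.15 K
E = (8.314 * 310.15 / (1 * 96485)) * ln(84/149)
E = -15.32 mV


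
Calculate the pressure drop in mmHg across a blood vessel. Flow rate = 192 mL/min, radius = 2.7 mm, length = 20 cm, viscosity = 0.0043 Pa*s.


dP = 8*mu*L*Q / (pi*r^4)
Q = 192 mL/min = 3.2e-06 m^3/s
dP = 131.866 Pa = 131.866 / 133.322 mmHg = 0.9891 mmHg


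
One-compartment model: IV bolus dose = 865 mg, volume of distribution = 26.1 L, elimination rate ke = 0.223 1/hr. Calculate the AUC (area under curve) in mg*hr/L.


C0 = Dose/Vd = 865/26.1 = 33.1418 mg/L
AUC = C0/ke = 33.1418/0.223
AUC = 148.6 mg*hr/L


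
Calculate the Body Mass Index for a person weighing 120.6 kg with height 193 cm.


BMI = weight / height^2
height = 193 cm = 1.93 m
BMI = 120.6 / 1.93^2
BMI = 32.38 kg/m^2


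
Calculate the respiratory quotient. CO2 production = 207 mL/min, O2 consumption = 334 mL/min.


RQ = VCO2 / VO2
RQ = 207 / 334
RQ = 0.6198


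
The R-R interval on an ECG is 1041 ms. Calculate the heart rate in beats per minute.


HR = 60 / RR_interval(s)
RR = 1041 ms = 1.041 s
HR = 60 / 1.041 = 57.64 bpm


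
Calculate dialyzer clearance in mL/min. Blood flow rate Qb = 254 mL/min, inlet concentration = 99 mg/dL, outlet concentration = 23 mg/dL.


K = Qb * (Cb_in - Cb_out) / Cb_in
K = 254 * (99 - 23) / 99
K = 195 mL/min


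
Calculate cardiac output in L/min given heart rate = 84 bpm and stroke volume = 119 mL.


CO = HR * SV
CO = 84 * 119 / 1000
CO = 9.996 L/min


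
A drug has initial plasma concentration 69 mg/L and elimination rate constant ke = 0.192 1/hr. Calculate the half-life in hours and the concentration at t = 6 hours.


t_half = ln(2) / ke = 0.693147 / 0.192 = 3.61 hr
C(t) = C0 * exp(-ke*t) = 69 * exp(-0.192*6)
C(6) = 21.8 mg/L


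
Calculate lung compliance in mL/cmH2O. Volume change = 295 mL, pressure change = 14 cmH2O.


C = dV / dP
C = 295 / 14
C = 21.07 mL/cmH2O


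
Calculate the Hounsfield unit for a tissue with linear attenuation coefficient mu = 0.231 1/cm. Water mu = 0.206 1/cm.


HU = ((mu_tissue - mu_water) / mu_water) * 1000
HU = ((0.231 - 0.206) / 0.206) * 1000
HU = 121.4


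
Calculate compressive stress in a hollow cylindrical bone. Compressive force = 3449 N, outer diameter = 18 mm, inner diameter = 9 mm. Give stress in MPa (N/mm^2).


A = pi*(r_o^2 - r_i^2)
r_o = 9 mm, r_i = 4.5 mm
A = 190.852 mm^2
sigma = F/A = 3449 / 190.852
sigma = 18.07 MPa


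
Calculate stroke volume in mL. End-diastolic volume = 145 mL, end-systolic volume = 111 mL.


SV = EDV - ESV
SV = 145 - 111
SV = 34 mL


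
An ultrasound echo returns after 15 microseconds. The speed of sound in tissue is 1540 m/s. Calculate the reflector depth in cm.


depth = c * t / 2
t = 15 us = 1.5000e-05 s
depth = 1540 * 1.5000e-05 / 2
depth = 0.01155 m = 1.155 cm


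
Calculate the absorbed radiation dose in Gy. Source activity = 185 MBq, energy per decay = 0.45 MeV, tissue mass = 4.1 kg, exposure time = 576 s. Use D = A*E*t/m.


A = 185 MBq = 1.8500e+08 Bq
E = 0.45 MeV = 7.209e-14 J
D = A*E*t/m = 1.8500e+08*7.209e-14*576/4.1
D = 0.001874 Gy


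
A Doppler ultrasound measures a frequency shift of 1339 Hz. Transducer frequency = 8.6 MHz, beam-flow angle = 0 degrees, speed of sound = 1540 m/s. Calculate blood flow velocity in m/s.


v = fd * c / (2 * f0 * cos(theta))
v = 1339 * 1540 / (2 * 8.6000e+06 * cos(0))
v = 0.1199 m/s


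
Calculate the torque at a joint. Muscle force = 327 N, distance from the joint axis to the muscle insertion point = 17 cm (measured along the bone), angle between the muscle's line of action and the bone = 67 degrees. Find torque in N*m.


Torque = F * d * sin(theta)   (moment arm = d*sin(theta))
d = 17 cm = 0.17 m
Torque = 327 * 0.17 * sin(67)
Torque = 51.17 N*m


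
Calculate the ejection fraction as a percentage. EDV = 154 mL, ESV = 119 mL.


SV = EDV - ESV = 154 - 119 = 35 mL
EF = SV/EDV * 100 = 35/154 * 100
EF = 22.73%


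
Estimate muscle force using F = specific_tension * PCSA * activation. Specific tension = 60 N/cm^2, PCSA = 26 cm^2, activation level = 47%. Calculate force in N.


F = sigma * PCSA * activation
F = 60 * 26 * 0.47
F = 733.2 N


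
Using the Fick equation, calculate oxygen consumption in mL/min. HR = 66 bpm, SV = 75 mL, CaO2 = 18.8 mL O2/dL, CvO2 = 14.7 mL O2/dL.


CO = HR*SV = 66*75/1000 = 4.95 L/min
a-v O2 diff = 18.8 - 14.7 = 4.1 mL/dL
VO2 = CO * (CaO2-CvO2) * 10 dL/L
VO2 = 4.95 * 4.1 * 10
VO2 = 203 mL/min


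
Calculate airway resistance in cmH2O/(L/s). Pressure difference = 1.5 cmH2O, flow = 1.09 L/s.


R = dP / flow
R = 1.5 / 1.09
R = 1.376 cmH2O/(L/s)


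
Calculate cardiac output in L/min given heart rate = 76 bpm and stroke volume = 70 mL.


CO = HR * SV
CO = 76 * 70 / 1000
CO = 5.32 L/min


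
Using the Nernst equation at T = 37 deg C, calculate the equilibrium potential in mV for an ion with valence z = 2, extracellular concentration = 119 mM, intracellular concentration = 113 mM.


E = (RT/(zF)) * ln(C_out/C_in)
T = 37 + 273.15 = 310.15 K
E = (8.314 * 310.15 / (2 * 96485)) * ln(119/113)
E = 0.6913 mV


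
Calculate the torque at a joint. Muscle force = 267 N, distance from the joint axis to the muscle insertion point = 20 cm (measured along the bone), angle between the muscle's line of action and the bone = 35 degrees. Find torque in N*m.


Torque = F * d * sin(theta)   (moment arm = d*sin(theta))
d = 20 cm = 0.2 m
Torque = 267 * 0.2 * sin(35)
Torque = 30.63 N*m


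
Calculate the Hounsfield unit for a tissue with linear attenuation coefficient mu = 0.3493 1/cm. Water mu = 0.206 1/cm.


HU = ((mu_tissue - mu_water) / mu_water) * 1000
HU = ((0.3493 - 0.206) / 0.206) * 1000
HU = 695.6


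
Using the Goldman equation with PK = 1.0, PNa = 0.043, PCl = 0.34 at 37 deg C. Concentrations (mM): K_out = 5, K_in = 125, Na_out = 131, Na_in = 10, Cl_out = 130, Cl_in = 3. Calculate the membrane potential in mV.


Vm = (RT/F)*ln((PK*Ko + PNa*Nao + PCl*Cli)/(PK*Ki + PNa*Nai + PCl*Clo))
Numer = 11.653, Denom = 169.63
Vm = -71.57 mV


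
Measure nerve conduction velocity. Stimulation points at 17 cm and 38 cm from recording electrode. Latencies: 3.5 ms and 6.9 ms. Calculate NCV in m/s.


Distance = (38 - 17) / 100 = 0.21 m
dt = (6.9 - 3.5) / 1000 = 0.0034 s
NCV = dist / dt = 61.76 m/s


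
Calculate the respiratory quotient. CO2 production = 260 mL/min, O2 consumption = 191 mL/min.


RQ = VCO2 / VO2
RQ = 260 / 191
RQ = 1.361


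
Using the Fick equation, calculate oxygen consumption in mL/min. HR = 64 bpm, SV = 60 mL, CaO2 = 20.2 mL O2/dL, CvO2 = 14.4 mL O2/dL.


CO = HR*SV = 64*60/1000 = 3.84 L/min
a-v O2 diff = 20.2 - 14.4 = 5.8 mL/dL
VO2 = CO * (CaO2-CvO2) * 10 dL/L
VO2 = 3.84 * 5.8 * 10
VO2 = 222.7 mL/min


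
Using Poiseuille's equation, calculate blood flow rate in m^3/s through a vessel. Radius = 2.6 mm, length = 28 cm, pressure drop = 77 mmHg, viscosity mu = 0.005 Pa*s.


Q = pi*r^4*dP / (8*mu*L)
r = 0.0026 m, L = 0.28 m
dP = 77 mmHg = 10265.794 Pa
Q = 1.3159e-04 m^3/s


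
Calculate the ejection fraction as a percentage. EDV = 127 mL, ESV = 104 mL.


SV = EDV - ESV = 127 - 104 = 23 mL
EF = SV/EDV * 100 = 23/127 * 100
EF = 18.11%


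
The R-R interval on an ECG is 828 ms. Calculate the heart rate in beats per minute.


HR = 60 / RR_interval(s)
RR = 828 ms = 0.828 s
HR = 60 / 0.828 = 72.46 bpm


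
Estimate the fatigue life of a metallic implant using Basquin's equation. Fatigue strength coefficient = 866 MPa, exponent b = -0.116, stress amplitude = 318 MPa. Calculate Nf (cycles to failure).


sigma_a = sigma_f' * (2Nf)^b
2Nf = (sigma_a/sigma_f')^(1/b)
2Nf = (318/866)^(1/-0.116)
2Nf = 5633.5547
Nf = 2817


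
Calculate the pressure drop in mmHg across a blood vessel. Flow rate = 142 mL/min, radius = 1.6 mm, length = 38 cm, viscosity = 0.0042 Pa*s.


dP = 8*mu*L*Q / (pi*r^4)
Q = 142 mL/min = 2.36667e-06 m^3/s
dP = 1467.68 Pa = 1467.68 / 133.322 mmHg = 11.01 mmHg


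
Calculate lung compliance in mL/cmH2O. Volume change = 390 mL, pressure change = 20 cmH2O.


C = dV / dP
C = 390 / 20
C = 19.5 mL/cmH2O


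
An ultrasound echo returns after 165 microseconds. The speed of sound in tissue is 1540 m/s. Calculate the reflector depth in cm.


depth = c * t / 2
t = 165 us = 1.6500e-04 s
depth = 1540 * 1.6500e-04 / 2
depth = 0.12705 m = 12.705 cm


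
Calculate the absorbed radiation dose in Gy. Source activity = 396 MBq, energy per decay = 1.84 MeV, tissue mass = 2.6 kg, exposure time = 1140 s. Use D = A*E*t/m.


A = 396 MBq = 3.9600e+08 Bq
E = 1.84 MeV = 2.94768e-13 J
D = A*E*t/m = 3.9600e+08*2.94768e-13*1140/2.6
D = 0.05118 Gy


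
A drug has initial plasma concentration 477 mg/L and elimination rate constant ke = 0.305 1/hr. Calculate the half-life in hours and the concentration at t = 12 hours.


t_half = ln(2) / ke = 0.693147 / 0.305 = 2.273 hr
C(t) = C0 * exp(-ke*t) = 477 * exp(-0.305*12)
C(12) = 12.27 mg/L


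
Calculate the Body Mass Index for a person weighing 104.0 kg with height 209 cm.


BMI = weight / height^2
height = 209 cm = 2.09 m
BMI = 104.0 / 2.09^2
BMI = 23.81 kg/m^2


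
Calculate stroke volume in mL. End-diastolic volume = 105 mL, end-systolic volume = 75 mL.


SV = EDV - ESV
SV = 105 - 75
SV = 30 mL


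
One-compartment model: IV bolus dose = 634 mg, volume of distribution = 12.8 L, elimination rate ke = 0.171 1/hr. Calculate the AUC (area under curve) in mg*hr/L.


C0 = Dose/Vd = 634/12.8 = 49.5312 mg/L
AUC = C0/ke = 49.5312/0.171
AUC = 289.7 mg*hr/L


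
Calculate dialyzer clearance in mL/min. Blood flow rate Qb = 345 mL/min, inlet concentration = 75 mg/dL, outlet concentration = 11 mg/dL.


K = Qb * (Cb_in - Cb_out) / Cb_in
K = 345 * (75 - 11) / 75
K = 294.4 mL/min


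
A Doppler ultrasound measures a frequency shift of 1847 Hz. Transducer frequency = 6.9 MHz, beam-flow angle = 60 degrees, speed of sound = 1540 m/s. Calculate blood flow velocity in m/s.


v = fd * c / (2 * f0 * cos(theta))
v = 1847 * 1540 / (2 * 6.9000e+06 * cos(60))
v = 0.4122 m/s


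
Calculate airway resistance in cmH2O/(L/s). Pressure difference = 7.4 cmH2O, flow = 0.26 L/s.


R = dP / flow
R = 7.4 / 0.26
R = 28.46 cmH2O/(L/s)


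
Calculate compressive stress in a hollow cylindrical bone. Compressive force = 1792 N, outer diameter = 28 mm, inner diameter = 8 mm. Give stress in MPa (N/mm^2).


A = pi*(r_o^2 - r_i^2)
r_o = 14 mm, r_i = 4 mm
A = 565.487 mm^2
sigma = F/A = 1792 / 565.487
sigma = 3.169 MPa


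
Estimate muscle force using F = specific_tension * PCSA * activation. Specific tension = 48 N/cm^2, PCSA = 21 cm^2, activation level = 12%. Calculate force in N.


F = sigma * PCSA * activation
F = 48 * 21 * 0.12
F = 121 N


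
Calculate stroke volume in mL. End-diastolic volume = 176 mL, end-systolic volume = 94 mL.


SV = EDV - ESV
SV = 176 - 94
SV = 82 mL


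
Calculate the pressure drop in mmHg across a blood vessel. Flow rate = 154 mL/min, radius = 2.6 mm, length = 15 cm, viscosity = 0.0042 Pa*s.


dP = 8*mu*L*Q / (pi*r^4)
Q = 154 mL/min = 2.56667e-06 m^3/s
dP = 90.1067 Pa = 90.1067 / 133.322 mmHg = 0.6759 mmHg


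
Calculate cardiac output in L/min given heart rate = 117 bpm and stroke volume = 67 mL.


CO = HR * SV
CO = 117 * 67 / 1000
CO = 7.839 L/min


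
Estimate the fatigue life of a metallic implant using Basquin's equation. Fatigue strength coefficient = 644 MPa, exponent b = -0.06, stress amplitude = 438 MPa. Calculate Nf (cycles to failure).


sigma_a = sigma_f' * (2Nf)^b
2Nf = (sigma_a/sigma_f')^(1/b)
2Nf = (438/644)^(1/-0.06)
2Nf = 616.87326
Nf = 308.4


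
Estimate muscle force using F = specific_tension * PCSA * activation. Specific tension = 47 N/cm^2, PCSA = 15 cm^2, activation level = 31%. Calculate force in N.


F = sigma * PCSA * activation
F = 47 * 15 * 0.31
F = 218.6 N


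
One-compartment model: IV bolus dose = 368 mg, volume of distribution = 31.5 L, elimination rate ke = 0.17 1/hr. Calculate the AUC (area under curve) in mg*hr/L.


C0 = Dose/Vd = 368/31.5 = 11.6825 mg/L
AUC = C0/ke = 11.6825/0.17
AUC = 68.72 mg*hr/L


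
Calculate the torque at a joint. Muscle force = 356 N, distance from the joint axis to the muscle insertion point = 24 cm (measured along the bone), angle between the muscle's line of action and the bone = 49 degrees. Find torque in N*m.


Torque = F * d * sin(theta)   (moment arm = d*sin(theta))
d = 24 cm = 0.24 m
Torque = 356 * 0.24 * sin(49)
Torque = 64.48 N*m


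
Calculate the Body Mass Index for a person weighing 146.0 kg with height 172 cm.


BMI = weight / height^2
height = 172 cm = 1.72 m
BMI = 146.0 / 1.72^2
BMI = 49.35 kg/m^2


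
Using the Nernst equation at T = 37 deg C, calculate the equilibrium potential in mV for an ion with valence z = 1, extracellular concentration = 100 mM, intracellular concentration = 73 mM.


E = (RT/(zF)) * ln(C_out/C_in)
T = 37 + 273.15 = 310.15 K
E = (8.314 * 310.15 / (1 * 96485)) * ln(100/73)
E = 8.411 mV


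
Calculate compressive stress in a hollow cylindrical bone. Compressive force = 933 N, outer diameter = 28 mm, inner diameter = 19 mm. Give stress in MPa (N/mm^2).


A = pi*(r_o^2 - r_i^2)
r_o = 14 mm, r_i = 9.5 mm
A = 332.223 mm^2
sigma = F/A = 933 / 332.223
sigma = 2.808 MPa


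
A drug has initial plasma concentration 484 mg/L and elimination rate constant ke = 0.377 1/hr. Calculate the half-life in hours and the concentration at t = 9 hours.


t_half = ln(2) / ke = 0.693147 / 0.377 = 1.839 hr
C(t) = C0 * exp(-ke*t) = 484 * exp(-0.377*9)
C(9) = 16.27 mg/L


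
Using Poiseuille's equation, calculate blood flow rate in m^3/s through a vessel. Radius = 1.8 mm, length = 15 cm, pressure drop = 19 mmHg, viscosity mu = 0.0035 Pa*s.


Q = pi*r^4*dP / (8*mu*L)
r = 0.0018 m, L = 0.15 m
dP = 19 mmHg = 2533.118 Pa
Q = 1.9891e-05 m^3/s


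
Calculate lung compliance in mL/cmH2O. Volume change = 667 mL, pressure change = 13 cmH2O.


C = dV / dP
C = 667 / 13
C = 51.31 mL/cmH2O


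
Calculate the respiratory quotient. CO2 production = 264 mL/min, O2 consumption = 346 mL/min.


RQ = VCO2 / VO2
RQ = 264 / 346
RQ = 0.763


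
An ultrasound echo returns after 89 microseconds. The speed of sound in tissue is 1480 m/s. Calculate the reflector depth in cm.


depth = c * t / 2
t = 89 us = 8.9000e-05 s
depth = 1480 * 8.9000e-05 / 2
depth = 0.06586 m = 6.586 cm


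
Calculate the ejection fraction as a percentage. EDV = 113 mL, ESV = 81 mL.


SV = EDV - ESV = 113 - 81 = 32 mL
EF = SV/EDV * 100 = 32/113 * 100
EF = 28.32%


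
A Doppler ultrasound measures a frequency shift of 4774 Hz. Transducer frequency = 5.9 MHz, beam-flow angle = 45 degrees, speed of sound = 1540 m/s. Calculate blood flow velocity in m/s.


v = fd * c / (2 * f0 * cos(theta))
v = 4774 * 1540 / (2 * 5.9000e+06 * cos(45))
v = 0.8811 m/s


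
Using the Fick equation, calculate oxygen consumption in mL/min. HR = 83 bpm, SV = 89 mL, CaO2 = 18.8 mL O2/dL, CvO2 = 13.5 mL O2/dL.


CO = HR*SV = 83*89/1000 = 7.387 L/min
a-v O2 diff = 18.8 - 13.5 = 5.3 mL/dL
VO2 = CO * (CaO2-CvO2) * 10 dL/L
VO2 = 7.387 * 5.3 * 10
VO2 = 391.5 mL/min


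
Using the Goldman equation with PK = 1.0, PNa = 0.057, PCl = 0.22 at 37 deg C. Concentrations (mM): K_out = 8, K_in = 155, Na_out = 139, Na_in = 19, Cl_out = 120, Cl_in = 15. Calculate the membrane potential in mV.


Vm = (RT/F)*ln((PK*Ko + PNa*Nao + PCl*Cli)/(PK*Ki + PNa*Nai + PCl*Clo))
Numer = 19.223, Denom = 182.483
Vm = -60.15 mV


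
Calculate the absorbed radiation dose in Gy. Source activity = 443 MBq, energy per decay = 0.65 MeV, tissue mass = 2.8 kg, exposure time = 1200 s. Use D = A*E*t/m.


A = 443 MBq = 4.4300e+08 Bq
E = 0.65 MeV = 1.0413e-13 J
D = A*E*t/m = 4.4300e+08*1.0413e-13*1200/2.8
D = 0.01977 Gy


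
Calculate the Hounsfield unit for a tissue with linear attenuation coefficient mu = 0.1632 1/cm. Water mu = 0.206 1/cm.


HU = ((mu_tissue - mu_water) / mu_water) * 1000
HU = ((0.1632 - 0.206) / 0.206) * 1000
HU = -207.8


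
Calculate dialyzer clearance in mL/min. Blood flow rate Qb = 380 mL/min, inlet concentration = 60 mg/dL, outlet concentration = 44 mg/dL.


K = Qb * (Cb_in - Cb_out) / Cb_in
K = 380 * (60 - 44) / 60
K = 101.3 mL/min


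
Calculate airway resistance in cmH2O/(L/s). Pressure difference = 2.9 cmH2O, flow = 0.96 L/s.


R = dP / flow
R = 2.9 / 0.96
R = 3.021 cmH2O/(L/s)


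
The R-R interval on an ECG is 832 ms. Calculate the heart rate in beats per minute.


HR = 60 / RR_interval(s)
RR = 832 ms = 0.832 s
HR = 60 / 0.832 = 72.12 bpm


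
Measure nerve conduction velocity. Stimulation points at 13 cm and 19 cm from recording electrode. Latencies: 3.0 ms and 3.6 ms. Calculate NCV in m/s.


Distance = (19 - 13) / 100 = 0.06 m
dt = (3.6 - 3.0) / 1000 = 6.0000e-04 s
NCV = dist / dt = 100 m/s


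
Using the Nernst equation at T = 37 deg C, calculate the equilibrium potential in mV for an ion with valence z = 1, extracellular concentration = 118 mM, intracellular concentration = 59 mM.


E = (RT/(zF)) * ln(C_out/C_in)
T = 37 + 273.15 = 310.15 K
E = (8.314 * 310.15 / (1 * 96485)) * ln(118/59)
E = 18.52 mV


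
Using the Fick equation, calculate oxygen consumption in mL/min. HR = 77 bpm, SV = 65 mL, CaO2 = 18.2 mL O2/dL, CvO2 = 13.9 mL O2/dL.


CO = HR*SV = 77*65/1000 = 5.005 L/min
a-v O2 diff = 18.2 - 13.9 = 4.3 mL/dL
VO2 = CO * (CaO2-CvO2) * 10 dL/L
VO2 = 5.005 * 4.3 * 10
VO2 = 215.2 mL/min


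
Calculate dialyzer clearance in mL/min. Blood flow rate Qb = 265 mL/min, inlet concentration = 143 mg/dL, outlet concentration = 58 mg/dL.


K = Qb * (Cb_in - Cb_out) / Cb_in
K = 265 * (143 - 58) / 143
K = 157.5 mL/min


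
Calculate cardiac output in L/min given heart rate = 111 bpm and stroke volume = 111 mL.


CO = HR * SV
CO = 111 * 111 / 1000
CO = 12.32 L/min


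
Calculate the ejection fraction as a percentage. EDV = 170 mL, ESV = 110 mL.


SV = EDV - ESV = 170 - 110 = 60 mL
EF = SV/EDV * 100 = 60/170 * 100
EF = 35.29%


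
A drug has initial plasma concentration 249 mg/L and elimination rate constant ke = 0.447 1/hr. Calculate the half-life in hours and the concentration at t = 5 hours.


t_half = ln(2) / ke = 0.693147 / 0.447 = 1.551 hr
C(t) = C0 * exp(-ke*t) = 249 * exp(-0.447*5)
C(5) = 26.64 mg/L


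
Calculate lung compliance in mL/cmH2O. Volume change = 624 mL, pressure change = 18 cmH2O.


C = dV / dP
C = 624 / 18
C = 34.67 mL/cmH2O


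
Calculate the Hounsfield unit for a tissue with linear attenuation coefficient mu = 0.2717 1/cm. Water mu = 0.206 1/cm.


HU = ((mu_tissue - mu_water) / mu_water) * 1000
HU = ((0.2717 - 0.206) / 0.206) * 1000
HU = 318.9


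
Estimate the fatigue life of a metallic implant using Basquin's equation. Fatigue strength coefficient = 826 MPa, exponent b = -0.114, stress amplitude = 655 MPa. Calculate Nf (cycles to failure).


sigma_a = sigma_f' * (2Nf)^b
2Nf = (sigma_a/sigma_f')^(1/b)
2Nf = (655/826)^(1/-0.114)
2Nf = 7.6502076
Nf = 3.825


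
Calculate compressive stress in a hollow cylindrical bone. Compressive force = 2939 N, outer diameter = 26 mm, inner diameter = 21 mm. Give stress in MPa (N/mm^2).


A = pi*(r_o^2 - r_i^2)
r_o = 13 mm, r_i = 10.5 mm
A = 184.569 mm^2
sigma = F/A = 2939 / 184.569
sigma = 15.92 MPa


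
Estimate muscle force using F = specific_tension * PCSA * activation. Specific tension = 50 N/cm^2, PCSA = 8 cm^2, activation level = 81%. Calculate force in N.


F = sigma * PCSA * activation
F = 50 * 8 * 0.81
F = 324 N


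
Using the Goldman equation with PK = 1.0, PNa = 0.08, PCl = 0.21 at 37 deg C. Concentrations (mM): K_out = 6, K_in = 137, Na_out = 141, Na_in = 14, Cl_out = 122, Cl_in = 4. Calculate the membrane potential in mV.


Vm = (RT/F)*ln((PK*Ko + PNa*Nao + PCl*Cli)/(PK*Ki + PNa*Nai + PCl*Clo))
Numer = 18.12, Denom = 163.74
Vm = -58.83 mV


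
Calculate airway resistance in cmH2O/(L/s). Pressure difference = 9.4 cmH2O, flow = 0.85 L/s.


R = dP / flow
R = 9.4 / 0.85
R = 11.06 cmH2O/(L/s)


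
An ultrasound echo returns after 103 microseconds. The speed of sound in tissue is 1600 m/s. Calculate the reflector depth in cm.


depth = c * t / 2
t = 103 us = 1.0300e-04 s
depth = 1600 * 1.0300e-04 / 2
depth = 0.0824 m = 8.24 cm


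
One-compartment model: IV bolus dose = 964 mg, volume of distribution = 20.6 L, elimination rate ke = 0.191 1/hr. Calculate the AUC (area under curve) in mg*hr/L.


C0 = Dose/Vd = 964/20.6 = 46.7961 mg/L
AUC = C0/ke = 46.7961/0.191
AUC = 245 mg*hr/L


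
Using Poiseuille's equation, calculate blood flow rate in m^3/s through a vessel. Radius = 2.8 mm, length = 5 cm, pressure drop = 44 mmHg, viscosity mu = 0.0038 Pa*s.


Q = pi*r^4*dP / (8*mu*L)
r = 0.0028 m, L = 0.05 m
dP = 44 mmHg = 5866.168 Pa
Q = 7.4523e-04 m^3/s


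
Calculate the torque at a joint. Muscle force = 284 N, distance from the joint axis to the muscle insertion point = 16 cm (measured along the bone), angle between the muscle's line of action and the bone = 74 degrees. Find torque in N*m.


Torque = F * d * sin(theta)   (moment arm = d*sin(theta))
d = 16 cm = 0.16 m
Torque = 284 * 0.16 * sin(74)
Torque = 43.68 N*m


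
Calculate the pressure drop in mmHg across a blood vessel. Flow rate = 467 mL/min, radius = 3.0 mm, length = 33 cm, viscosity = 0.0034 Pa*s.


dP = 8*mu*L*Q / (pi*r^4)
Q = 467 mL/min = 7.78333e-06 m^3/s
dP = 274.545 Pa = 274.545 / 133.322 mmHg = 2.059 mmHg


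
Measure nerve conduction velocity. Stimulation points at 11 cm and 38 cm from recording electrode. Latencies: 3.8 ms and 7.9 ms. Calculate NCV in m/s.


Distance = (38 - 11) / 100 = 0.27 m
dt = (7.9 - 3.8) / 1000 = 0.0041 s
NCV = dist / dt = 65.85 m/s


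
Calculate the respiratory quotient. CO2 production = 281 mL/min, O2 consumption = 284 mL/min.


RQ = VCO2 / VO2
RQ = 281 / 284
RQ = 0.9894


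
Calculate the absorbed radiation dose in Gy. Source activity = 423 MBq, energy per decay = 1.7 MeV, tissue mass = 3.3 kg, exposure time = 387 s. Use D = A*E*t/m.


A = 423 MBq = 4.2300e+08 Bq
E = 1.7 MeV = 2.7234e-13 J
D = A*E*t/m = 4.2300e+08*2.7234e-13*387/3.3
D = 0.01351 Gy


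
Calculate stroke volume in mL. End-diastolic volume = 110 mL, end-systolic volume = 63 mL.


SV = EDV - ESV
SV = 110 - 63
SV = 47 mL


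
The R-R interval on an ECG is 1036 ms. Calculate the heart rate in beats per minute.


HR = 60 / RR_interval(s)
RR = 1036 ms = 1.036 s
HR = 60 / 1.036 = 57.92 bpm


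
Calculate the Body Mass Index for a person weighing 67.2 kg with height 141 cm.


BMI = weight / height^2
height = 141 cm = 1.41 m
BMI = 67.2 / 1.41^2
BMI = 33.8 kg/m^2


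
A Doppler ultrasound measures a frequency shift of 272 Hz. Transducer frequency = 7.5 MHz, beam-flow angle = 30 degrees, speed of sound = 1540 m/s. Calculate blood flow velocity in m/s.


v = fd * c / (2 * f0 * cos(theta))
v = 272 * 1540 / (2 * 7.5000e+06 * cos(30))
v = 0.03225 m/s


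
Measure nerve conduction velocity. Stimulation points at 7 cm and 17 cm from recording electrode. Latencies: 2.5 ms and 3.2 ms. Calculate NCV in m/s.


Distance = (17 - 7) / 100 = 0.1 m
dt = (3.2 - 2.5) / 1000 = 7.0000e-04 s
NCV = dist / dt = 142.9 m/s


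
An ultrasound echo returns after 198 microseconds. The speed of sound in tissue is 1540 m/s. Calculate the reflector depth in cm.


depth = c * t / 2
t = 198 us = 1.9800e-04 s
depth = 1540 * 1.9800e-04 / 2
depth = 0.15246 m = 15.246 cm


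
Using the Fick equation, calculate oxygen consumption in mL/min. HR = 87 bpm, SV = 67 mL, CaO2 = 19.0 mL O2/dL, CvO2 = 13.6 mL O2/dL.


CO = HR*SV = 87*67/1000 = 5.829 L/min
a-v O2 diff = 19.0 - 13.6 = 5.4 mL/dL
VO2 = CO * (CaO2-CvO2) * 10 dL/L
VO2 = 5.829 * 5.4 * 10
VO2 = 314.8 mL/min


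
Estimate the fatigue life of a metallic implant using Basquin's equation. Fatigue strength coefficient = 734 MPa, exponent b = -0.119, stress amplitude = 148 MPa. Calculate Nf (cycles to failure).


sigma_a = sigma_f' * (2Nf)^b
2Nf = (sigma_a/sigma_f')^(1/b)
2Nf = (148/734)^(1/-0.119)
2Nf = 698210.04
Nf = 3.491e+05


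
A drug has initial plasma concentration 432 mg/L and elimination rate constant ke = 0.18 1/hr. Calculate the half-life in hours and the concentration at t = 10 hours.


t_half = ln(2) / ke = 0.693147 / 0.18 = 3.851 hr
C(t) = C0 * exp(-ke*t) = 432 * exp(-0.18*10)
C(10) = 71.41 mg/L


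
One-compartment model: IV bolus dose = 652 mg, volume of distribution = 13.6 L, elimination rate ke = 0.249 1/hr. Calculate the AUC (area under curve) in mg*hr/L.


C0 = Dose/Vd = 652/13.6 = 47.9412 mg/L
AUC = C0/ke = 47.9412/0.249
AUC = 192.5 mg*hr/L


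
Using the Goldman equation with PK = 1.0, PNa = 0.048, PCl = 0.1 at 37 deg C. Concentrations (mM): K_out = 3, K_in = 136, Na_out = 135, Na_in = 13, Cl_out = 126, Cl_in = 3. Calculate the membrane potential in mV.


Vm = (RT/F)*ln((PK*Ko + PNa*Nao + PCl*Cli)/(PK*Ki + PNa*Nai + PCl*Clo))
Numer = 9.78, Denom = 149.224
Vm = -72.83 mV


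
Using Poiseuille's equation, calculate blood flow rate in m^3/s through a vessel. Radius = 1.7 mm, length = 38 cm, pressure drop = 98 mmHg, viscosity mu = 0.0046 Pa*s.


Q = pi*r^4*dP / (8*mu*L)
r = 0.0017 m, L = 0.38 m
dP = 98 mmHg = 13065.556 Pa
Q = 2.4516e-05 m^3/s


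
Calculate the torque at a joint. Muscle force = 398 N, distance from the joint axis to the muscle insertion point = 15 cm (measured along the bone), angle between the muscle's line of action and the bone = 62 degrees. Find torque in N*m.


Torque = F * d * sin(theta)   (moment arm = d*sin(theta))
d = 15 cm = 0.15 m
Torque = 398 * 0.15 * sin(62)
Torque = 52.71 N*m


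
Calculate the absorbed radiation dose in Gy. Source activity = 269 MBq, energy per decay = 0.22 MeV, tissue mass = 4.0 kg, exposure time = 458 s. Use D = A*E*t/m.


A = 269 MBq = 2.6900e+08 Bq
E = 0.22 MeV = 3.5244e-14 J
D = A*E*t/m = 2.6900e+08*3.5244e-14*458/4.0
D = 0.001086 Gy


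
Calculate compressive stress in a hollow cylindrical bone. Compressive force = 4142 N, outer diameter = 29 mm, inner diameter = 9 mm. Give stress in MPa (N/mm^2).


A = pi*(r_o^2 - r_i^2)
r_o = 14.5 mm, r_i = 4.5 mm
A = 596.903 mm^2
sigma = F/A = 4142 / 596.903
sigma = 6.939 MPa


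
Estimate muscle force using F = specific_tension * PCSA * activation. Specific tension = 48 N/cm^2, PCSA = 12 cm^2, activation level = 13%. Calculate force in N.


F = sigma * PCSA * activation
F = 48 * 12 * 0.13
F = 74.88 N


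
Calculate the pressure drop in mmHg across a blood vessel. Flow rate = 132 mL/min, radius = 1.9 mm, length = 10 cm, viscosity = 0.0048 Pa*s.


dP = 8*mu*L*Q / (pi*r^4)
Q = 132 mL/min = 2.2e-06 m^3/s
dP = 206.343 Pa = 206.343 / 133.322 mmHg = 1.548 mmHg


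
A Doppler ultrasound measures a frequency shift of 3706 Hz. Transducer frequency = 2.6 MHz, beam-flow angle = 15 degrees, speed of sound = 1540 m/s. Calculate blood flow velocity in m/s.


v = fd * c / (2 * f0 * cos(theta))
v = 3706 * 1540 / (2 * 2.6000e+06 * cos(15))
v = 1.136 m/s


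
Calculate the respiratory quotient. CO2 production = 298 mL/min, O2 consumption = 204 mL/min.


RQ = VCO2 / VO2
RQ = 298 / 204
RQ = 1.461


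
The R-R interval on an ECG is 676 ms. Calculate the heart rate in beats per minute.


HR = 60 / RR_interval(s)
RR = 676 ms = 0.676 s
HR = 60 / 0.676 = 88.76 bpm


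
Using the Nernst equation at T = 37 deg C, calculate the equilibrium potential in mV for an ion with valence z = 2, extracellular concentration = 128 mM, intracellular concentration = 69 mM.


E = (RT/(zF)) * ln(C_out/C_in)
T = 37 + 273.15 = 310.15 K
E = (8.314 * 310.15 / (2 * 96485)) * ln(128/69)
E = 8.257 mV


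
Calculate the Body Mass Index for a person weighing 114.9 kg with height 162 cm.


BMI = weight / height^2
height = 162 cm = 1.62 m
BMI = 114.9 / 1.62^2
BMI = 43.78 kg/m^2


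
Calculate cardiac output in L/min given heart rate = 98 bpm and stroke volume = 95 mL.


CO = HR * SV
CO = 98 * 95 / 1000
CO = 9.31 L/min


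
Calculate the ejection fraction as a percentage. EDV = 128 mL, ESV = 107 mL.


SV = EDV - ESV = 128 - 107 = 21 mL
EF = SV/EDV * 100 = 21/128 * 100
EF = 16.41%


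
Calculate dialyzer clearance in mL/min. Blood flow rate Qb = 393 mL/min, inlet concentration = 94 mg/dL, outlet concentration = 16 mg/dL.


K = Qb * (Cb_in - Cb_out) / Cb_in
K = 393 * (94 - 16) / 94
K = 326.1 mL/min


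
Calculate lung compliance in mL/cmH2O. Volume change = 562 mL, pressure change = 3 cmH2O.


C = dV / dP
C = 562 / 3
C = 187.3 mL/cmH2O


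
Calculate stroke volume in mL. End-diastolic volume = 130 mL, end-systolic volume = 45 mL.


SV = EDV - ESV
SV = 130 - 45
SV = 85 mL


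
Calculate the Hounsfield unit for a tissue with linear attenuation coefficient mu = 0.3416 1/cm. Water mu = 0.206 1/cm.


HU = ((mu_tissue - mu_water) / mu_water) * 1000
HU = ((0.3416 - 0.206) / 0.206) * 1000
HU = 658.3


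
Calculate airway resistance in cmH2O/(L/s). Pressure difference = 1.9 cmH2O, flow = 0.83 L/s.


R = dP / flow
R = 1.9 / 0.83
R = 2.289 cmH2O/(L/s)


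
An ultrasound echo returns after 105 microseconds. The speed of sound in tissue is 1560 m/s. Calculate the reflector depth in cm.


depth = c * t / 2
t = 105 us = 1.0500e-04 s
depth = 1560 * 1.0500e-04 / 2
depth = 0.0819 m = 8.19 cm


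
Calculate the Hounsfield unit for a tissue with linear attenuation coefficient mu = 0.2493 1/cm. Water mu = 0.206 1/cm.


HU = ((mu_tissue - mu_water) / mu_water) * 1000
HU = ((0.2493 - 0.206) / 0.206) * 1000
HU = 210.2
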